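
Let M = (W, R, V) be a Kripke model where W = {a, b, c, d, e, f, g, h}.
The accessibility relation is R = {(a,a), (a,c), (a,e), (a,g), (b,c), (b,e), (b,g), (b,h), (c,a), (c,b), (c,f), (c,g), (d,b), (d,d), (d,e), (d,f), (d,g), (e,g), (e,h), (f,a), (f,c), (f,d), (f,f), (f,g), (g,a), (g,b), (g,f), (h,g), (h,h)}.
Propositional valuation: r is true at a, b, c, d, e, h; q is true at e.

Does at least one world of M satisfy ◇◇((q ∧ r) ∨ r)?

Let φ = ◇◇((q ∧ r) ∨ r). Evaluate φ at each world:
  a (successors {a, c, e, g}): φ is true.
  b (successors {c, e, g, h}): φ is true.
  c (successors {a, b, f, g}): φ is true.
  d (successors {b, d, e, f, g}): φ is true.
  e (successors {g, h}): φ is true.
  f (successors {a, c, d, f, g}): φ is true.
  g (successors {a, b, f}): φ is true.
  h (successors {g, h}): φ is true.
Detail at a (witness):
  At a: ◇◇((q ∧ r) ∨ r) requires ◇((q ∧ r) ∨ r) at some successor in {a, c, e, g}.
    ◇((q ∧ r) ∨ r) holds at a, so ◇◇((q ∧ r) ∨ r) is true at a.
      At a: ◇((q ∧ r) ∨ r) requires (q ∧ r) ∨ r at some successor in {a, c, e, g}.
        (q ∧ r) ∨ r holds at a, so ◇((q ∧ r) ∨ r) is true at a.

Yes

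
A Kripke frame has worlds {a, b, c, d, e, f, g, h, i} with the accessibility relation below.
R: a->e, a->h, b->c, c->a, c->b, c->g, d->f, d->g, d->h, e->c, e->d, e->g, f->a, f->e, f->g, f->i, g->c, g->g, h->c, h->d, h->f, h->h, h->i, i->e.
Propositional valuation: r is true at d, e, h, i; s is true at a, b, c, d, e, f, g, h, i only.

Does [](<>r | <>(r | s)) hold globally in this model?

Let φ = [](<>r | <>(r | s)). Evaluate φ at each world:
  a (successors {e, h}): φ is true.
  b (successors {c}): φ is true.
  c (successors {a, b, g}): φ is true.
  d (successors {f, g, h}): φ is true.
  e (successors {c, d, g}): φ is true.
  f (successors {a, e, g, i}): φ is true.
  g (successors {c, g}): φ is true.
  h (successors {c, d, f, h, i}): φ is true.
  i (successors {e}): φ is true.
For instance, at a:
  At a: [](<>r | <>(r | s)) requires <>r | <>(r | s) at every successor {e, h}.
      At e: <>r is true, <>(r | s) is true, so <>r | <>(r | s) is true.
      At h: <>r is true, <>(r | s) is true, so <>r | <>(r | s) is true.
  So [](<>r | <>(r | s)) is true at a.

Yes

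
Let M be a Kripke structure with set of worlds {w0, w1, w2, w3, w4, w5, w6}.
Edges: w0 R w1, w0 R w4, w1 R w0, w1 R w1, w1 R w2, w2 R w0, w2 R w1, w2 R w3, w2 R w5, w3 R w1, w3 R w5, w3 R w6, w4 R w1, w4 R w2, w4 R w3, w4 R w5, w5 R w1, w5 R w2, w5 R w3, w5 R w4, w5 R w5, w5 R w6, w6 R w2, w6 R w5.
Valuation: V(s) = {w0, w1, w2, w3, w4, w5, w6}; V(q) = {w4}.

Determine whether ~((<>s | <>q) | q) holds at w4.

No

Recall that <>ψ holds at a world iff ψ holds at some accessible world.
At w4: (<>s | <>q) | q is true, so ~((<>s | <>q) | q) is false.
  At w4: <>s | <>q is true, q is true, so (<>s | <>q) | q is true.
    At w4: <>s is true, <>q is false, so <>s | <>q is true.
      At w4: <>s requires s at some successor in {w1, w2, w3, w5}.
        s holds at w1, so <>s is true at w4.
      At w4: <>q requires q at some successor in {w1, w2, w3, w5}.
        At w1: q is false.
        At w2: q is false.
        At w3: q is false.
        At w5: q is false.
      So <>q is false at w4.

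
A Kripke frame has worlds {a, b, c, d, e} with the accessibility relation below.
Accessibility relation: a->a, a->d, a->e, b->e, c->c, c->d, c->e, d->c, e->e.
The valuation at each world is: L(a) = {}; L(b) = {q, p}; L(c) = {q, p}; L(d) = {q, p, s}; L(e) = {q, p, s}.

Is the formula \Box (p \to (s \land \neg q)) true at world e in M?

At e: \Box (p \to (s \land \neg q)) requires p \to (s \land \neg q) at every successor {e}.
  p \to (s \land \neg q) fails at e, so \Box (p \to (s \land \neg q)) is false at e.

No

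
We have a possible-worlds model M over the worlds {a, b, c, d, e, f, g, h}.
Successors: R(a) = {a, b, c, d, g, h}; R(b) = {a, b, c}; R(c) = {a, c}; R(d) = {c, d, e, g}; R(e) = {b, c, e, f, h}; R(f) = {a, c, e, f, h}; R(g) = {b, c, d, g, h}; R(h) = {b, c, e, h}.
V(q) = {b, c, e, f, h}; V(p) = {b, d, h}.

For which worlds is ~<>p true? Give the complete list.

c

Recall that <>ψ holds at a world iff ψ holds at some accessible world.
Let φ = ~<>p. Evaluate φ at each world:
  a (successors {a, b, c, d, g, h}): φ is false.
  b (successors {a, b, c}): φ is false.
  c (successors {a, c}): φ is true.
  d (successors {c, d, e, g}): φ is false.
  e (successors {b, c, e, f, h}): φ is false.
  f (successors {a, c, e, f, h}): φ is false.
  g (successors {b, c, d, g, h}): φ is false.
  h (successors {b, c, e, h}): φ is false.
For instance, at f:
  At f: <>p is true, so ~<>p is false.
    At f: <>p requires p at some successor in {a, c, e, f, h}.
      p holds at h, so <>p is true at f.
Satisfying worlds: {c}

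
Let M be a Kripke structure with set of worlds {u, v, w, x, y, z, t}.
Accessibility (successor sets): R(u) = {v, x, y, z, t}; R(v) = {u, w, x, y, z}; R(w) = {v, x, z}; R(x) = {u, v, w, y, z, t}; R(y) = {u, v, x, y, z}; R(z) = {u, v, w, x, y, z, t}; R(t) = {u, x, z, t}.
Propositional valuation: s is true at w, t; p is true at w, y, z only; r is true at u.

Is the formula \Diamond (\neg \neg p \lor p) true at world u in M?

Yes

Recall that \Diamond ψ holds at a world iff ψ holds at some accessible world.
At u: \Diamond (\neg \neg p \lor p) requires \neg \neg p \lor p at some successor in {v, x, y, z, t}.
  \neg \neg p \lor p holds at y, so \Diamond (\neg \neg p \lor p) is true at u.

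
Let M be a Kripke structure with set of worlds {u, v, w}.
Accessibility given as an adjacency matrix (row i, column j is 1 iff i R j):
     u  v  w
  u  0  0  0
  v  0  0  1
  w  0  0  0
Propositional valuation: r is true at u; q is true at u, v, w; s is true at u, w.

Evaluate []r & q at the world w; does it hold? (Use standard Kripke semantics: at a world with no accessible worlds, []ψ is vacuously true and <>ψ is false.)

At w: []r is true, q is true, so []r & q is true.
  At w: no accessible worlds, so []r holds vacuously.

Yes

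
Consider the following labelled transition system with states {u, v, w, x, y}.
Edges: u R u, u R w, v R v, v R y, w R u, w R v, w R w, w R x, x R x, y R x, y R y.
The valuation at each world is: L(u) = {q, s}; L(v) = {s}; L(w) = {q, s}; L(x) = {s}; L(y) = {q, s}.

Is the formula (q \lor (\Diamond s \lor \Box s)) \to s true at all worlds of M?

Yes

Let φ = (q \lor (\Diamond s \lor \Box s)) \to s. Evaluate φ at each world:
  u (successors {u, w}): φ is true.
  v (successors {v, y}): φ is true.
  w (successors {u, v, w, x}): φ is true.
  x (successors {x}): φ is true.
  y (successors {x, y}): φ is true.
For instance, at u:
  At u: q \lor (\Diamond s \lor \Box s) is true, s is true, so (q \lor (\Diamond s \lor \Box s)) \to s is true.
    At u: q is true, \Diamond s \lor \Box s is true, so q \lor (\Diamond s \lor \Box s) is true.
      At u: \Diamond s is true, \Box s is true, so \Diamond s \lor \Box s is true.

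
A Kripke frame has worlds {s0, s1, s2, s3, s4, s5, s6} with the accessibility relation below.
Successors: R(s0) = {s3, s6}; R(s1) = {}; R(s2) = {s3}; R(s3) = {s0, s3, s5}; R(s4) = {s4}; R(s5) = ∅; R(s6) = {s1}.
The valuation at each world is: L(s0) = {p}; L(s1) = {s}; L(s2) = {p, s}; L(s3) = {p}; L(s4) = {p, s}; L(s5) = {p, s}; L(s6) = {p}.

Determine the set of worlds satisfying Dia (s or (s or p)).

s0, s2, s3, s4, s6

Let φ = Dia (s or (s or p)). Evaluate φ at each world:
  s0 (successors {s3, s6}): φ is true.
  s1 (successors ∅): φ is false.
  s2 (successors {s3}): φ is true.
  s3 (successors {s0, s3, s5}): φ is true.
  s4 (successors {s4}): φ is true.
  s5 (successors ∅): φ is false.
  s6 (successors {s1}): φ is true.
For instance, at s6:
  At s6: Dia (s or (s or p)) requires s or (s or p) at some successor in {s1}.
    s or (s or p) holds at s1, so Dia (s or (s or p)) is true at s6.
Satisfying worlds: {s0, s2, s3, s4, s6}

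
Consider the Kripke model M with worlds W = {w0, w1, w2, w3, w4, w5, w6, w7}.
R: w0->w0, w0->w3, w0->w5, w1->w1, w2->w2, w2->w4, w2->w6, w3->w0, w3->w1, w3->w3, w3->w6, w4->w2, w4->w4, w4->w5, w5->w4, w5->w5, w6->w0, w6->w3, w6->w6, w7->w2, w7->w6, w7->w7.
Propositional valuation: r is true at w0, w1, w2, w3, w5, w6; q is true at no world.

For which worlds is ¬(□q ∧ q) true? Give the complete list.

Let φ = ¬(□q ∧ q). Evaluate φ at each world:
  w0 (successors {w0, w3, w5}): φ is true.
  w1 (successors {w1}): φ is true.
  w2 (successors {w2, w4, w6}): φ is true.
  w3 (successors {w0, w1, w3, w6}): φ is true.
  w4 (successors {w2, w4, w5}): φ is true.
  w5 (successors {w4, w5}): φ is true.
  w6 (successors {w0, w3, w6}): φ is true.
  w7 (successors {w2, w6, w7}): φ is true.
For instance, at w2:
  At w2: □q ∧ q is false, so ¬(□q ∧ q) is true.
    At w2: □q is false, q is false, so □q ∧ q is false.
      At w2: □q requires q at every successor {w2, w4, w6}.
        q fails at w2, so □q is false at w2.
Satisfying worlds: {w0, w1, w2, w3, w4, w5, w6, w7}

w0, w1, w2, w3, w4, w5, w6, w7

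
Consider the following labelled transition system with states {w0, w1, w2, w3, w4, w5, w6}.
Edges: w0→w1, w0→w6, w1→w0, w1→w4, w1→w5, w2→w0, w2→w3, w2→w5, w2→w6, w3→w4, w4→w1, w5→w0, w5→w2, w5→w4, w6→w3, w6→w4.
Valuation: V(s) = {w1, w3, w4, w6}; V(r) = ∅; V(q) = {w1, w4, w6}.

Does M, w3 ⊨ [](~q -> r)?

Yes

At w3: [](~q -> r) requires ~q -> r at every successor {w4}.
  At w4: ~q -> r is true.
So [](~q -> r) is true at w3.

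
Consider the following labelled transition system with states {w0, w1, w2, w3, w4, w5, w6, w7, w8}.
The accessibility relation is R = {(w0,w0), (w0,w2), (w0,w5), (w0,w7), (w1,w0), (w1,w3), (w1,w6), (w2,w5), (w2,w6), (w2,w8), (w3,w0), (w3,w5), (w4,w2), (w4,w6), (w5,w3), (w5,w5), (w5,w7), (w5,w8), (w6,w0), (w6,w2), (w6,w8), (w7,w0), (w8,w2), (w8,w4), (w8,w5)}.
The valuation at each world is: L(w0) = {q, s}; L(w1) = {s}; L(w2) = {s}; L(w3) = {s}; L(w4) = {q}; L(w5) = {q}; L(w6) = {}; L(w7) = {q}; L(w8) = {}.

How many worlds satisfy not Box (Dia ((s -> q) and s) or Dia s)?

Let φ = not Box (Dia ((s -> q) and s) or Dia s). Evaluate φ at each world:
  w0 (successors {w0, w2, w5, w7}): φ is true.
  w1 (successors {w0, w3, w6}): φ is false.
  w2 (successors {w5, w6, w8}): φ is false.
  w3 (successors {w0, w5}): φ is false.
  w4 (successors {w2, w6}): φ is true.
  w5 (successors {w3, w5, w7, w8}): φ is false.
  w6 (successors {w0, w2, w8}): φ is true.
  w7 (successors {w0}): φ is false.
  w8 (successors {w2, w4, w5}): φ is true.
For instance, at w1:
  At w1: Box (Dia ((s -> q) and s) or Dia s) is true, so not Box (Dia ((s -> q) and s) or Dia s) is false.
    At w1: Box (Dia ((s -> q) and s) or Dia s) requires Dia ((s -> q) and s) or Dia s at every successor {w0, w3, w6}.
      At w0: Dia ((s -> q) and s) or Dia s is true.
      At w3: Dia ((s -> q) and s) or Dia s is true.
      At w6: Dia ((s -> q) and s) or Dia s is true.
    So Box (Dia ((s -> q) and s) or Dia s) is true at w1.
Satisfying worlds: {w0, w4, w6, w8}

4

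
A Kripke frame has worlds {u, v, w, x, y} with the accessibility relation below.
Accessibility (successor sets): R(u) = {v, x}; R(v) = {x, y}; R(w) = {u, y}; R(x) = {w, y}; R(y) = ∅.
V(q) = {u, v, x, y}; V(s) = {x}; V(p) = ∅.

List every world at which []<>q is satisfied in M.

u, y

Let φ = []<>q. Evaluate φ at each world:
  u (successors {v, x}): φ is true.
  v (successors {x, y}): φ is false.
  w (successors {u, y}): φ is false.
  x (successors {w, y}): φ is false.
  y (successors ∅): φ is true.
For instance, at u:
  At u: []<>q requires <>q at every successor {v, x}.
      At v: <>q requires q at some successor in {x, y}.
        q holds at x, so <>q is true at v.
      At x: <>q requires q at some successor in {w, y}.
        q holds at y, so <>q is true at x.
  So []<>q is true at u.
Satisfying worlds: {u, y}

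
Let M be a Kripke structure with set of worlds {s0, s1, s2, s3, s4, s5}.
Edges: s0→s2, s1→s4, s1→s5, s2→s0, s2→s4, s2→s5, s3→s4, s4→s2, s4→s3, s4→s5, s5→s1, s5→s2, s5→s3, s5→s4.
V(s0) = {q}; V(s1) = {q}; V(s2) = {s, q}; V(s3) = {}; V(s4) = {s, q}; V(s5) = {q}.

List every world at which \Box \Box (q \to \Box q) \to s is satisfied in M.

s0, s1, s2, s3, s4, s5

Recall that \Box ψ holds at a world iff ψ holds at every accessible world, and \Diamond ψ holds iff ψ holds at some accessible world.
Let φ = \Box \Box (q \to \Box q) \to s. Evaluate φ at each world:
  s0 (successors {s2}): φ is true.
  s1 (successors {s4, s5}): φ is true.
  s2 (successors {s0, s4, s5}): φ is true.
  s3 (successors {s4}): φ is true.
  s4 (successors {s2, s3, s5}): φ is true.
  s5 (successors {s1, s2, s3, s4}): φ is true.
For instance, at s0:
  At s0: \Box \Box (q \to \Box q) is false, s is false, so \Box \Box (q \to \Box q) \to s is true.
    At s0: \Box \Box (q \to \Box q) requires \Box (q \to \Box q) at every successor {s2}.
      \Box (q \to \Box q) fails at s2, so \Box \Box (q \to \Box q) is false at s0.
Satisfying worlds: {s0, s1, s2, s3, s4, s5}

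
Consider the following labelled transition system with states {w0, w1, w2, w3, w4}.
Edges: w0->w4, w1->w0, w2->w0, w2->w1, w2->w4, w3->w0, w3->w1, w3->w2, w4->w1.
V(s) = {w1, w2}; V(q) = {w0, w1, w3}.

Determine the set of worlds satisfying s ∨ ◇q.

Let φ = s ∨ ◇q. Evaluate φ at each world:
  w0 (successors {w4}): φ is false.
  w1 (successors {w0}): φ is true.
  w2 (successors {w0, w1, w4}): φ is true.
  w3 (successors {w0, w1, w2}): φ is true.
  w4 (successors {w1}): φ is true.
For instance, at w2:
  At w2: s is true, ◇q is true, so s ∨ ◇q is true.
    At w2: ◇q requires q at some successor in {w0, w1, w4}.
      q holds at w0, so ◇q is true at w2.
Satisfying worlds: {w1, w2, w3, w4}

w1, w2, w3, w4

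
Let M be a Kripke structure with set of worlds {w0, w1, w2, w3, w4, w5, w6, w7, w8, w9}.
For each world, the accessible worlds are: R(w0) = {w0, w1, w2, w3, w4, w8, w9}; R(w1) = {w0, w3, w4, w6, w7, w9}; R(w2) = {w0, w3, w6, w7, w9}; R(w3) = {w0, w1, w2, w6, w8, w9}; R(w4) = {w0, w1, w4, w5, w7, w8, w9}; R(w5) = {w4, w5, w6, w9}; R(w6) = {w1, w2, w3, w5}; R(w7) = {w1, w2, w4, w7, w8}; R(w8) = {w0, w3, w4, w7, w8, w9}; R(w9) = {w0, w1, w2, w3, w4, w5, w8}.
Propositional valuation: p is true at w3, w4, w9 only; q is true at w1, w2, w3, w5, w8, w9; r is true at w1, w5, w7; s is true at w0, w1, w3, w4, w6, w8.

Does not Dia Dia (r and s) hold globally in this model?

Let φ = not Dia Dia (r and s). Evaluate φ at each world:
  w0 (successors {w0, w1, w2, w3, w4, w8, w9}): φ is false.
  w1 (successors {w0, w3, w4, w6, w7, w9}): φ is false.
  w2 (successors {w0, w3, w6, w7, w9}): φ is false.
  w3 (successors {w0, w1, w2, w6, w8, w9}): φ is false.
  w4 (successors {w0, w1, w4, w5, w7, w8, w9}): φ is false.
  w5 (successors {w4, w5, w6, w9}): φ is false.
  w6 (successors {w1, w2, w3, w5}): φ is false.
  w7 (successors {w1, w2, w4, w7, w8}): φ is false.
  w8 (successors {w0, w3, w4, w7, w8, w9}): φ is false.
  w9 (successors {w0, w1, w2, w3, w4, w5, w8}): φ is false.
Detail at w0 (counterexample):
  At w0: Dia Dia (r and s) is true, so not Dia Dia (r and s) is false.
    At w0: Dia Dia (r and s) requires Dia (r and s) at some successor in {w0, w1, w2, w3, w4, w8, w9}.
      Dia (r and s) holds at w0, so Dia Dia (r and s) is true at w0.

No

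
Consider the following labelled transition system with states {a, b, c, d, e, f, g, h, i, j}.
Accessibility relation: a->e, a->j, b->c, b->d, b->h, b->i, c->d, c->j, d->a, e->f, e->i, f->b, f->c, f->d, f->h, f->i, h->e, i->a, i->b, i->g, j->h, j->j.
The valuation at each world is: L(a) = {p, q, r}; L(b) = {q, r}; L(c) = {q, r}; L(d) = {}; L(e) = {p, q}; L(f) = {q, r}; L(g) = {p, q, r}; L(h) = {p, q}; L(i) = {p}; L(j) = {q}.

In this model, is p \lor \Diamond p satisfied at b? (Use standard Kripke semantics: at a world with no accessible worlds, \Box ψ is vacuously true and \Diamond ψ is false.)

Yes

At b: p is false, \Diamond p is true, so p \lor \Diamond p is true.
  At b: \Diamond p requires p at some successor in {c, d, h, i}.
    p holds at h, so \Diamond p is true at b.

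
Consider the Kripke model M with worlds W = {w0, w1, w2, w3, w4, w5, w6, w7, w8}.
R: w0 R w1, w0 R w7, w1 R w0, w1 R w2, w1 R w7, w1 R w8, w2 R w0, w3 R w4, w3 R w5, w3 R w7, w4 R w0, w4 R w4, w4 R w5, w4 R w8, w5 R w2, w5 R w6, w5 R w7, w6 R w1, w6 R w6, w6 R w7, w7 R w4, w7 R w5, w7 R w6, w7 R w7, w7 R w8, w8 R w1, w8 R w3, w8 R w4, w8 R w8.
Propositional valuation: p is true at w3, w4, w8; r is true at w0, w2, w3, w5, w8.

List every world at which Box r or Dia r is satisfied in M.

w1, w2, w3, w4, w5, w7, w8

Let φ = Box r or Dia r. Evaluate φ at each world:
  w0 (successors {w1, w7}): φ is false.
  w1 (successors {w0, w2, w7, w8}): φ is true.
  w2 (successors {w0}): φ is true.
  w3 (successors {w4, w5, w7}): φ is true.
  w4 (successors {w0, w4, w5, w8}): φ is true.
  w5 (successors {w2, w6, w7}): φ is true.
  w6 (successors {w1, w6, w7}): φ is false.
  w7 (successors {w4, w5, w6, w7, w8}): φ is true.
  w8 (successors {w1, w3, w4, w8}): φ is true.
For instance, at w8:
  At w8: Box r is false, Dia r is true, so Box r or Dia r is true.
    At w8: Box r requires r at every successor {w1, w3, w4, w8}.
      r fails at w1, so Box r is false at w8.
    At w8: Dia r requires r at some successor in {w1, w3, w4, w8}.
      r holds at w3, so Dia r is true at w8.
Satisfying worlds: {w1, w2, w3, w4, w5, w7, w8}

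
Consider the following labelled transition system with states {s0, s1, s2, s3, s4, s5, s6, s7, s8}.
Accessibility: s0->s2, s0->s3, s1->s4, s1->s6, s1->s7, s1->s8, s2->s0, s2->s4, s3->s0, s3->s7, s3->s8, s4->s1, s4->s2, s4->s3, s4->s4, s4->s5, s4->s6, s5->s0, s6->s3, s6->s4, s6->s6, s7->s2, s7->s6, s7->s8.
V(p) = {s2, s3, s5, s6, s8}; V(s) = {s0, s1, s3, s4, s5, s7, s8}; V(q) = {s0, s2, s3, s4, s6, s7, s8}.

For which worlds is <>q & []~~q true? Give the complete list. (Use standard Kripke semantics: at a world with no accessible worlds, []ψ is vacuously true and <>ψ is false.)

s0, s1, s2, s3, s5, s6, s7

Let φ = <>q & []~~q. Evaluate φ at each world:
  s0 (successors {s2, s3}): φ is true.
  s1 (successors {s4, s6, s7, s8}): φ is true.
  s2 (successors {s0, s4}): φ is true.
  s3 (successors {s0, s7, s8}): φ is true.
  s4 (successors {s1, s2, s3, s4, s5, s6}): φ is false.
  s5 (successors {s0}): φ is true.
  s6 (successors {s3, s4, s6}): φ is true.
  s7 (successors {s2, s6, s8}): φ is true.
  s8 (successors ∅): φ is false.
For instance, at s7:
  At s7: <>q is true, []~~q is true, so <>q & []~~q is true.
    At s7: <>q requires q at some successor in {s2, s6, s8}.
      q holds at s2, so <>q is true at s7.
    At s7: []~~q requires ~~q at every successor {s2, s6, s8}.
      At s2: ~~q is true.
      At s6: ~~q is true.
      At s8: ~~q is true.
    So []~~q is true at s7.
Satisfying worlds: {s0, s1, s2, s3, s5, s6, s7}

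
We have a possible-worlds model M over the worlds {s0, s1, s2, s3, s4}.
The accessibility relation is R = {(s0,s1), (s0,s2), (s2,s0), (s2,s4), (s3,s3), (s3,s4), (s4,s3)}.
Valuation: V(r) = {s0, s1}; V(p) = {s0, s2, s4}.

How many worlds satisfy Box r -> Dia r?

Let φ = Box r -> Dia r. Evaluate φ at each world:
  s0 (successors {s1, s2}): φ is true.
  s1 (successors ∅): φ is false.
  s2 (successors {s0, s4}): φ is true.
  s3 (successors {s3, s4}): φ is true.
  s4 (successors {s3}): φ is true.
For instance, at s2:
  At s2: Box r is false, Dia r is true, so Box r -> Dia r is true.
    At s2: Box r requires r at every successor {s0, s4}.
      r fails at s4, so Box r is false at s2.
    At s2: Dia r requires r at some successor in {s0, s4}.
      r holds at s0, so Dia r is true at s2.
Satisfying worlds: {s0, s2, s3, s4}

4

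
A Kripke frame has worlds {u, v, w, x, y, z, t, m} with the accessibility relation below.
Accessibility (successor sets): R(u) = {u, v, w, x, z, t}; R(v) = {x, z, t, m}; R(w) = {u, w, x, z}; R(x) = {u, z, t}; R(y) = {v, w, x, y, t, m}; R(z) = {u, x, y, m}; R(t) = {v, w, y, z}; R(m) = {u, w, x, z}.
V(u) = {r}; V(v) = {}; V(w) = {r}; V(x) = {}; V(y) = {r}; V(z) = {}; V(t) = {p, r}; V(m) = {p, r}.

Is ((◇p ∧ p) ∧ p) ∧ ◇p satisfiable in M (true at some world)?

No

Recall that ◇ψ holds at a world iff ψ holds at some accessible world.
Let φ = ((◇p ∧ p) ∧ p) ∧ ◇p. Evaluate φ at each world:
  u (successors {u, v, w, x, z, t}): φ is false.
  v (successors {x, z, t, m}): φ is false.
  w (successors {u, w, x, z}): φ is false.
  x (successors {u, z, t}): φ is false.
  y (successors {v, w, x, y, t, m}): φ is false.
  z (successors {u, x, y, m}): φ is false.
  t (successors {v, w, y, z}): φ is false.
  m (successors {u, w, x, z}): φ is false.
For instance, at v:
  At v: (◇p ∧ p) ∧ p is false, ◇p is true, so ((◇p ∧ p) ∧ p) ∧ ◇p is false.
    At v: ◇p ∧ p is false, p is false, so (◇p ∧ p) ∧ p is false.
      At v: ◇p is true, p is false, so ◇p ∧ p is false.
    At v: ◇p requires p at some successor in {x, z, t, m}.
      p holds at t, so ◇p is true at v.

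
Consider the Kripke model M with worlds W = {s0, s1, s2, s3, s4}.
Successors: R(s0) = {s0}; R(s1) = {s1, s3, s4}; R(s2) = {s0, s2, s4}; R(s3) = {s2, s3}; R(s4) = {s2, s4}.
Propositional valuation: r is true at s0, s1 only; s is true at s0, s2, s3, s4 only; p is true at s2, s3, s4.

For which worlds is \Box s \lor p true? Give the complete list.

s0, s2, s3, s4

Let φ = \Box s \lor p. Evaluate φ at each world:
  s0 (successors {s0}): φ is true.
  s1 (successors {s1, s3, s4}): φ is false.
  s2 (successors {s0, s2, s4}): φ is true.
  s3 (successors {s2, s3}): φ is true.
  s4 (successors {s2, s4}): φ is true.
For instance, at s2:
  At s2: \Box s is true, p is true, so \Box s \lor p is true.
    At s2: \Box s requires s at every successor {s0, s2, s4}.
      At s0: s is true.
      At s2: s is true.
      At s4: s is true.
    So \Box s is true at s2.
Satisfying worlds: {s0, s2, s3, s4}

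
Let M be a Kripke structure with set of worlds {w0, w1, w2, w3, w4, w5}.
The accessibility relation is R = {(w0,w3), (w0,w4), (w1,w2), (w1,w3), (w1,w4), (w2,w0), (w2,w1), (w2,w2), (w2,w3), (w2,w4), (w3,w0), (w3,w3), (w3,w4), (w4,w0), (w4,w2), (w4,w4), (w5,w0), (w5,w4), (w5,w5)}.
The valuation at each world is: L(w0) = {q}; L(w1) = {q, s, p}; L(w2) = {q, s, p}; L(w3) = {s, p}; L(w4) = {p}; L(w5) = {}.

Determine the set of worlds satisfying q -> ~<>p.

w3, w4, w5

Recall that <>ψ holds at a world iff ψ holds at some accessible world.
Let φ = q -> ~<>p. Evaluate φ at each world:
  w0 (successors {w3, w4}): φ is false.
  w1 (successors {w2, w3, w4}): φ is false.
  w2 (successors {w0, w1, w2, w3, w4}): φ is false.
  w3 (successors {w0, w3, w4}): φ is true.
  w4 (successors {w0, w2, w4}): φ is true.
  w5 (successors {w0, w4, w5}): φ is true.
For instance, at w5:
  At w5: q is false, ~<>p is false, so q -> ~<>p is true.
    At w5: <>p is true, so ~<>p is false.
      At w5: <>p requires p at some successor in {w0, w4, w5}.
        p holds at w4, so <>p is true at w5.
Satisfying worlds: {w3, w4, w5}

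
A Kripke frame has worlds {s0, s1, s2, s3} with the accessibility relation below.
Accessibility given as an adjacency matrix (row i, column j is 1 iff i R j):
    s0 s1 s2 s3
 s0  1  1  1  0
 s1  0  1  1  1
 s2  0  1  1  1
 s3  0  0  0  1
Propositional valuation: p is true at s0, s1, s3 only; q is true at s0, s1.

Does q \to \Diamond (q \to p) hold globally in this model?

Recall that \Diamond ψ holds at a world iff ψ holds at some accessible world.
Let φ = q \to \Diamond (q \to p). Evaluate φ at each world:
  s0 (successors {s0, s1, s2}): φ is true.
  s1 (successors {s1, s2, s3}): φ is true.
  s2 (successors {s1, s2, s3}): φ is true.
  s3 (successors {s3}): φ is true.
For instance, at s1:
  At s1: q is true, \Diamond (q \to p) is true, so q \to \Diamond (q \to p) is true.
    At s1: \Diamond (q \to p) requires q \to p at some successor in {s1, s2, s3}.
      q \to p holds at s1, so \Diamond (q \to p) is true at s1.

Yes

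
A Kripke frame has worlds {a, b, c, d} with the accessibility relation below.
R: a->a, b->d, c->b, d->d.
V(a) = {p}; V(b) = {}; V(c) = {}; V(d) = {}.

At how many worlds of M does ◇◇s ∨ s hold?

0

Let φ = ◇◇s ∨ s. Evaluate φ at each world:
  a (successors {a}): φ is false.
  b (successors {d}): φ is false.
  c (successors {b}): φ is false.
  d (successors {d}): φ is false.
For instance, at d:
  At d: ◇◇s is false, s is false, so ◇◇s ∨ s is false.
    At d: ◇◇s requires ◇s at some successor in {d}.
      At d: ◇s is false.
    So ◇◇s is false at d.
Satisfying worlds: none.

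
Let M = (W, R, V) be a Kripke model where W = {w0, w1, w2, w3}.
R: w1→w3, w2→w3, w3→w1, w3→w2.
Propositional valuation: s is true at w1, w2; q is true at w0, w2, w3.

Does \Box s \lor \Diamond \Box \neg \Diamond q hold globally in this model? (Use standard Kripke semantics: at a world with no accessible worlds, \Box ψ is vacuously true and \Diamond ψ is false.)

Let φ = \Box s \lor \Diamond \Box \neg \Diamond q. Evaluate φ at each world:
  w0 (successors ∅): φ is true.
  w1 (successors {w3}): φ is false.
  w2 (successors {w3}): φ is false.
  w3 (successors {w1, w2}): φ is true.
Detail at w1 (counterexample):
  At w1: \Box s is false, \Diamond \Box \neg \Diamond q is false, so \Box s \lor \Diamond \Box \neg \Diamond q is false.
    At w1: \Box s requires s at every successor {w3}.
      s fails at w3, so \Box s is false at w1.
    At w1: \Diamond \Box \neg \Diamond q requires \Box \neg \Diamond q at some successor in {w3}.
      At w3: \Box \neg \Diamond q is false.
    So \Diamond \Box \neg \Diamond q is false at w1.

No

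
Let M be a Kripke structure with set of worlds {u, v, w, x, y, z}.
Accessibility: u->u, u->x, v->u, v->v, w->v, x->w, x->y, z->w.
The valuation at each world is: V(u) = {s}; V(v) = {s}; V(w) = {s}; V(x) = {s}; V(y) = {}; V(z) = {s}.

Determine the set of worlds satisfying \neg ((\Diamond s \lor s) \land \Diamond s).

Recall that \Diamond ψ holds at a world iff ψ holds at some accessible world.
Let φ = \neg ((\Diamond s \lor s) \land \Diamond s). Evaluate φ at each world:
  u (successors {u, x}): φ is false.
  v (successors {u, v}): φ is false.
  w (successors {v}): φ is false.
  x (successors {w, y}): φ is false.
  y (successors ∅): φ is true.
  z (successors {w}): φ is false.
For instance, at w:
  At w: (\Diamond s \lor s) \land \Diamond s is true, so \neg ((\Diamond s \lor s) \land \Diamond s) is false.
    At w: \Diamond s \lor s is true, \Diamond s is true, so (\Diamond s \lor s) \land \Diamond s is true.
      At w: \Diamond s is true, s is true, so \Diamond s \lor s is true.
      At w: \Diamond s requires s at some successor in {v}.
        s holds at v, so \Diamond s is true at w.
Satisfying worlds: {y}

y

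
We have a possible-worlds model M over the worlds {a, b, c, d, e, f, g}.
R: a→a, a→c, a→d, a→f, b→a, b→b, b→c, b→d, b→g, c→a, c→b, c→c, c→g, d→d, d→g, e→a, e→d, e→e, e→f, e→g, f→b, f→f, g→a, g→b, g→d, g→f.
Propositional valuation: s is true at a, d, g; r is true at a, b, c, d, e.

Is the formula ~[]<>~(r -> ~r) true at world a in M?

No

At a: []<>~(r -> ~r) is true, so ~[]<>~(r -> ~r) is false.
  At a: []<>~(r -> ~r) requires <>~(r -> ~r) at every successor {a, c, d, f}.
    At a: <>~(r -> ~r) is true.
    At c: <>~(r -> ~r) is true.
    At d: <>~(r -> ~r) is true.
    At f: <>~(r -> ~r) is true.
  So []<>~(r -> ~r) is true at a.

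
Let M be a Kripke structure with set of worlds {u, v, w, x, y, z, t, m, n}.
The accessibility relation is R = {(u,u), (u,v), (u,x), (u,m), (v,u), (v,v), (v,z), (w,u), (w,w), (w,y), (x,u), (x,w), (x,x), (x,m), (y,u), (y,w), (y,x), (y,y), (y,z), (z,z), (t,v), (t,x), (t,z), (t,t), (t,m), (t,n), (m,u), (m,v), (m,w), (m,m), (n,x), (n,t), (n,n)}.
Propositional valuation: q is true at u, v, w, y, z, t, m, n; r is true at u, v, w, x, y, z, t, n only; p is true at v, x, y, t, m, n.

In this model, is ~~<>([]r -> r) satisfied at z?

Yes

At z: ~<>([]r -> r) is false, so ~~<>([]r -> r) is true.
  At z: <>([]r -> r) is true, so ~<>([]r -> r) is false.
    At z: <>([]r -> r) requires []r -> r at some successor in {z}.
      []r -> r holds at z, so <>([]r -> r) is true at z.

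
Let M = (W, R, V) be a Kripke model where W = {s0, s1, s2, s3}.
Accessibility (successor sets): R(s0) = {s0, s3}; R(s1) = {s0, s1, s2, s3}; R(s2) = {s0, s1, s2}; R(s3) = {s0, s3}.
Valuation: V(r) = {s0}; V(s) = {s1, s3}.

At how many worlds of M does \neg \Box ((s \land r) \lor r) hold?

Let φ = \neg \Box ((s \land r) \lor r). Evaluate φ at each world:
  s0 (successors {s0, s3}): φ is true.
  s1 (successors {s0, s1, s2, s3}): φ is true.
  s2 (successors {s0, s1, s2}): φ is true.
  s3 (successors {s0, s3}): φ is true.
For instance, at s0:
  At s0: \Box ((s \land r) \lor r) is false, so \neg \Box ((s \land r) \lor r) is true.
    At s0: \Box ((s \land r) \lor r) requires (s \land r) \lor r at every successor {s0, s3}.
      (s \land r) \lor r fails at s3, so \Box ((s \land r) \lor r) is false at s0.
Satisfying worlds: {s0, s1, s2, s3}

4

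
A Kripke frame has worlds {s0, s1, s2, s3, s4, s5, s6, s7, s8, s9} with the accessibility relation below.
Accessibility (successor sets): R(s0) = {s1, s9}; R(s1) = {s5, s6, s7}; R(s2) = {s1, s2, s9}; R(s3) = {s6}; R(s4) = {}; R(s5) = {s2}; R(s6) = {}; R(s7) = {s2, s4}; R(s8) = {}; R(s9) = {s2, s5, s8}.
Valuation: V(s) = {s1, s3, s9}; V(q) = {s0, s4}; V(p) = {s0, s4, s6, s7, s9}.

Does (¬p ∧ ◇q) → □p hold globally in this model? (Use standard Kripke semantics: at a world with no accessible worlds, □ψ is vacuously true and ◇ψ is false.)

Yes

Recall that □ψ holds at a world iff ψ holds at every accessible world, and ◇ψ holds iff ψ holds at some accessible world.
Let φ = (¬p ∧ ◇q) → □p. Evaluate φ at each world:
  s0 (successors {s1, s9}): φ is true.
  s1 (successors {s5, s6, s7}): φ is true.
  s2 (successors {s1, s2, s9}): φ is true.
  s3 (successors {s6}): φ is true.
  s4 (successors ∅): φ is true.
  s5 (successors {s2}): φ is true.
  s6 (successors ∅): φ is true.
  s7 (successors {s2, s4}): φ is true.
  s8 (successors ∅): φ is true.
  s9 (successors {s2, s5, s8}): φ is true.
For instance, at s3:
  At s3: ¬p ∧ ◇q is false, □p is true, so (¬p ∧ ◇q) → □p is true.
    At s3: ¬p is true, ◇q is false, so ¬p ∧ ◇q is false.
      At s3: ◇q requires q at some successor in {s6}.
        At s6: q is false.
      So ◇q is false at s3.
    At s3: □p requires p at every successor {s6}.
      At s6: p is true.
    So □p is true at s3.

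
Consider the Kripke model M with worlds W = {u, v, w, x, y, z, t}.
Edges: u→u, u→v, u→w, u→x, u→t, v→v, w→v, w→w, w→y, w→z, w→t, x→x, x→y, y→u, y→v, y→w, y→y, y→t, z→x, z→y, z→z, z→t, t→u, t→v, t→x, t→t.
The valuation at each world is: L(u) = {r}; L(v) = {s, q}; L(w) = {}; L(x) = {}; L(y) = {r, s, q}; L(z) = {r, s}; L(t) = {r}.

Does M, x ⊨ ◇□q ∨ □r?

At x: ◇□q is false, □r is false, so ◇□q ∨ □r is false.
  At x: ◇□q requires □q at some successor in {x, y}.
    At x: □q is false.
    At y: □q is false.
  So ◇□q is false at x.
  At x: □r requires r at every successor {x, y}.
    r fails at x, so □r is false at x.

No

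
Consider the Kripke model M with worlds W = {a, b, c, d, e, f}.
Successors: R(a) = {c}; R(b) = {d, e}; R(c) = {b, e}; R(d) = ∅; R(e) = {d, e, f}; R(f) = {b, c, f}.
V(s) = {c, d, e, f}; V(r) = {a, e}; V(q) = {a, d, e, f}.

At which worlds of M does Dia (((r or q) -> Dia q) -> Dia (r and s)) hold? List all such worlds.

a, b, c, e, f

Let φ = Dia (((r or q) -> Dia q) -> Dia (r and s)). Evaluate φ at each world:
  a (successors {c}): φ is true.
  b (successors {d, e}): φ is true.
  c (successors {b, e}): φ is true.
  d (successors ∅): φ is false.
  e (successors {d, e, f}): φ is true.
  f (successors {b, c, f}): φ is true.
For instance, at b:
  At b: Dia (((r or q) -> Dia q) -> Dia (r and s)) requires ((r or q) -> Dia q) -> Dia (r and s) at some successor in {d, e}.
    ((r or q) -> Dia q) -> Dia (r and s) holds at d, so Dia (((r or q) -> Dia q) -> Dia (r and s)) is true at b.
      At d: (r or q) -> Dia q is false, Dia (r and s) is false, so ((r or q) -> Dia q) -> Dia (r and s) is true.
Satisfying worlds: {a, b, c, e, f}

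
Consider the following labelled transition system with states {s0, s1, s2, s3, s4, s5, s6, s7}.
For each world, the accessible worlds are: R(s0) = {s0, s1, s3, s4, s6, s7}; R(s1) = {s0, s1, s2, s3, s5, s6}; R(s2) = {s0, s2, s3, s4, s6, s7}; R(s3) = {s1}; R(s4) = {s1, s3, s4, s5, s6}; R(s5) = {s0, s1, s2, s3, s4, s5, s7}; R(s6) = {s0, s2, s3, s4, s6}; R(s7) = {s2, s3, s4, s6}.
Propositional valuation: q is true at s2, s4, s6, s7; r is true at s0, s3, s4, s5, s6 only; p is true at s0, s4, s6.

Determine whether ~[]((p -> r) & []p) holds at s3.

Recall that []ψ holds at a world iff ψ holds at every accessible world, and <>ψ holds iff ψ holds at some accessible world.
At s3: []((p -> r) & []p) is false, so ~[]((p -> r) & []p) is true.
  At s3: []((p -> r) & []p) requires (p -> r) & []p at every successor {s1}.
    (p -> r) & []p fails at s1, so []((p -> r) & []p) is false at s3.
      At s1: p -> r is true, []p is false, so (p -> r) & []p is false.

Yes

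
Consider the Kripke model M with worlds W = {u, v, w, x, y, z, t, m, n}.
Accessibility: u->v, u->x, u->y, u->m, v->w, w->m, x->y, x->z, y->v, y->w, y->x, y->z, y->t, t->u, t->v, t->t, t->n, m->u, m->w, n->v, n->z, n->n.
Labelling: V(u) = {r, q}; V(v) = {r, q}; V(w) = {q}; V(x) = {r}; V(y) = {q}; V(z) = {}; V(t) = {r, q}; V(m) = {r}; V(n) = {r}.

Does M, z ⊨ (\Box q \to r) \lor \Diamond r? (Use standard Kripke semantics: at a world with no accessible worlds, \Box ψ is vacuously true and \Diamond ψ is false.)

No

At z: \Box q \to r is false, \Diamond r is false, so (\Box q \to r) \lor \Diamond r is false.
  At z: \Box q is true, r is false, so \Box q \to r is false.
    At z: no accessible worlds, so \Box q holds vacuously.
  At z: no accessible worlds, so \Diamond r is false.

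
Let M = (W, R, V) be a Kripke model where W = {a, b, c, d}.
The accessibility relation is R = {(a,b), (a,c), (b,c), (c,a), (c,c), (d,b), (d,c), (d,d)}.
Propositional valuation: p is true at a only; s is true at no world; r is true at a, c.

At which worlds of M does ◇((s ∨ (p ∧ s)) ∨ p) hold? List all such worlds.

c

Let φ = ◇((s ∨ (p ∧ s)) ∨ p). Evaluate φ at each world:
  a (successors {b, c}): φ is false.
  b (successors {c}): φ is false.
  c (successors {a, c}): φ is true.
  d (successors {b, c, d}): φ is false.
For instance, at a:
  At a: ◇((s ∨ (p ∧ s)) ∨ p) requires (s ∨ (p ∧ s)) ∨ p at some successor in {b, c}.
    At b: (s ∨ (p ∧ s)) ∨ p is false.
    At c: (s ∨ (p ∧ s)) ∨ p is false.
  So ◇((s ∨ (p ∧ s)) ∨ p) is false at a.
Satisfying worlds: {c}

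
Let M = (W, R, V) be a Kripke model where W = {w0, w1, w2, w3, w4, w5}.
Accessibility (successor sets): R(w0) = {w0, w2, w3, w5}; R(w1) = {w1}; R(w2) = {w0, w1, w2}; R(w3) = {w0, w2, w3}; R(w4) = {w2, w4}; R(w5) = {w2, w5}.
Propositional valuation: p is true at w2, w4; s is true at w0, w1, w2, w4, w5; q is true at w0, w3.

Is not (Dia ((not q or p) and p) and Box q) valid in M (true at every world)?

Yes

Let φ = not (Dia ((not q or p) and p) and Box q). Evaluate φ at each world:
  w0 (successors {w0, w2, w3, w5}): φ is true.
  w1 (successors {w1}): φ is true.
  w2 (successors {w0, w1, w2}): φ is true.
  w3 (successors {w0, w2, w3}): φ is true.
  w4 (successors {w2, w4}): φ is true.
  w5 (successors {w2, w5}): φ is true.
For instance, at w0:
  At w0: Dia ((not q or p) and p) and Box q is false, so not (Dia ((not q or p) and p) and Box q) is true.
    At w0: Dia ((not q or p) and p) is true, Box q is false, so Dia ((not q or p) and p) and Box q is false.
      At w0: Dia ((not q or p) and p) requires (not q or p) and p at some successor in {w0, w2, w3, w5}.
        (not q or p) and p holds at w2, so Dia ((not q or p) and p) is true at w0.
      At w0: Box q requires q at every successor {w0, w2, w3, w5}.
        q fails at w2, so Box q is false at w0.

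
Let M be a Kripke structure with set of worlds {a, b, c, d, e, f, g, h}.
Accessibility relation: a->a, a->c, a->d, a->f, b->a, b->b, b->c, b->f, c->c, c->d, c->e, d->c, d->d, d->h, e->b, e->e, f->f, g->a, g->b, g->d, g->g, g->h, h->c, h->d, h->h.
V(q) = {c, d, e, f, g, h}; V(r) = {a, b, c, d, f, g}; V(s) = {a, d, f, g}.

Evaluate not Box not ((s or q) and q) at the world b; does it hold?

Yes

Recall that Box ψ holds at a world iff ψ holds at every accessible world, and Dia ψ holds iff ψ holds at some accessible world.
At b: Box not ((s or q) and q) is false, so not Box not ((s or q) and q) is true.
  At b: Box not ((s or q) and q) requires not ((s or q) and q) at every successor {a, b, c, f}.
    not ((s or q) and q) fails at c, so Box not ((s or q) and q) is false at b.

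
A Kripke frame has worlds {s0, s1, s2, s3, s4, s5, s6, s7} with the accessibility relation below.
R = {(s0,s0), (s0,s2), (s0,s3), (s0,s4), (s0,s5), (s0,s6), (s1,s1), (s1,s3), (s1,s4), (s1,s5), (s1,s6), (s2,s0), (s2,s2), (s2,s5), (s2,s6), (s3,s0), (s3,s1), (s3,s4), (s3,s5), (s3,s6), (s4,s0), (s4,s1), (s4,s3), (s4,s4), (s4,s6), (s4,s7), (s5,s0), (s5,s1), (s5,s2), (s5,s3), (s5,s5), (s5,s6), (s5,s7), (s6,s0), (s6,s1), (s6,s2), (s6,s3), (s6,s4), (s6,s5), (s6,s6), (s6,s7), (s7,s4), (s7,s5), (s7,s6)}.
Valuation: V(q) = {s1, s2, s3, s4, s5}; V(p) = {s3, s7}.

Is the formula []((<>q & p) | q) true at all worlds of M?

No

Recall that []ψ holds at a world iff ψ holds at every accessible world, and <>ψ holds iff ψ holds at some accessible world.
Let φ = []((<>q & p) | q). Evaluate φ at each world:
  s0 (successors {s0, s2, s3, s4, s5, s6}): φ is false.
  s1 (successors {s1, s3, s4, s5, s6}): φ is false.
  s2 (successors {s0, s2, s5, s6}): φ is false.
  s3 (successors {s0, s1, s4, s5, s6}): φ is false.
  s4 (successors {s0, s1, s3, s4, s6, s7}): φ is false.
  s5 (successors {s0, s1, s2, s3, s5, s6, s7}): φ is false.
  s6 (successors {s0, s1, s2, s3, s4, s5, s6, s7}): φ is false.
  s7 (successors {s4, s5, s6}): φ is false.
Detail at s0 (counterexample):
  At s0: []((<>q & p) | q) requires (<>q & p) | q at every successor {s0, s2, s3, s4, s5, s6}.
    (<>q & p) | q fails at s0, so []((<>q & p) | q) is false at s0.
      At s0: <>q & p is false, q is false, so (<>q & p) | q is false.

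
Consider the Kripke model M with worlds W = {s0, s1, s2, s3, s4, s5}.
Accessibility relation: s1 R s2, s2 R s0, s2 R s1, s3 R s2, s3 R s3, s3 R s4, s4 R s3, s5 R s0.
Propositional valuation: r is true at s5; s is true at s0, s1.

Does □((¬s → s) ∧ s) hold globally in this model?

No

Let φ = □((¬s → s) ∧ s). Evaluate φ at each world:
  s0 (successors ∅): φ is true.
  s1 (successors {s2}): φ is false.
  s2 (successors {s0, s1}): φ is true.
  s3 (successors {s2, s3, s4}): φ is false.
  s4 (successors {s3}): φ is false.
  s5 (successors {s0}): φ is true.
Detail at s1 (counterexample):
  At s1: □((¬s → s) ∧ s) requires (¬s → s) ∧ s at every successor {s2}.
    (¬s → s) ∧ s fails at s2, so □((¬s → s) ∧ s) is false at s1.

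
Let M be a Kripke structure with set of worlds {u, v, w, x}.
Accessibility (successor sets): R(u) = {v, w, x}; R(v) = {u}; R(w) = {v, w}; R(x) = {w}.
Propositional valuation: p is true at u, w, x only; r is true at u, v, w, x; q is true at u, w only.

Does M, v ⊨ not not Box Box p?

No

At v: not Box Box p is true, so not not Box Box p is false.
  At v: Box Box p is false, so not Box Box p is true.
    At v: Box Box p requires Box p at every successor {u}.
      Box p fails at u, so Box Box p is false at v.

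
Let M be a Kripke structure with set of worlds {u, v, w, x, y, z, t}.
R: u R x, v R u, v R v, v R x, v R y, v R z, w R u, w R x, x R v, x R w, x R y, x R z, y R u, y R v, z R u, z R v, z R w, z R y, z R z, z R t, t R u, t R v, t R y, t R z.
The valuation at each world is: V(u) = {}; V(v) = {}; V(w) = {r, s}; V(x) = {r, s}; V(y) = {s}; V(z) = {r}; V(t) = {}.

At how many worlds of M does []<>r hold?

Let φ = []<>r. Evaluate φ at each world:
  u (successors {x}): φ is true.
  v (successors {u, v, x, y, z}): φ is false.
  w (successors {u, x}): φ is true.
  x (successors {v, w, y, z}): φ is false.
  y (successors {u, v}): φ is true.
  z (successors {u, v, w, y, z, t}): φ is false.
  t (successors {u, v, y, z}): φ is false.
For instance, at t:
  At t: []<>r requires <>r at every successor {u, v, y, z}.
    <>r fails at y, so []<>r is false at t.
      At y: <>r requires r at some successor in {u, v}.
        At u: r is false.
        At v: r is false.
      So <>r is false at y.
Satisfying worlds: {u, w, y}

3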